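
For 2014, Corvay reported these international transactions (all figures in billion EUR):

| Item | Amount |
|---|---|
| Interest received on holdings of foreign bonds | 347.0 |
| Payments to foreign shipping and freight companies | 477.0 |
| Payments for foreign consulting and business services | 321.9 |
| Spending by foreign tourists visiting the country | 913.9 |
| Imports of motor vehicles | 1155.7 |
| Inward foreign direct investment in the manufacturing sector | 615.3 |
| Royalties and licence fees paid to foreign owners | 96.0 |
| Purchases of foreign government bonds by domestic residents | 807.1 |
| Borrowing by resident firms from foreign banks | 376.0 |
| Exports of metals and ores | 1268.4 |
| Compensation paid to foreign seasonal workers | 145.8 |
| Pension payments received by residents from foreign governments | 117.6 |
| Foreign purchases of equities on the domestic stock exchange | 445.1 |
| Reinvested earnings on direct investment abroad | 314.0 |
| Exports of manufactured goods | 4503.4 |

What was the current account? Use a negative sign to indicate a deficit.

5267.9

Goods: 1268.4 - 1155.7 + 4503.4 = 4616.1
Services: -321.9 - 96.0 - 477.0 + 913.9 = 19.0
Primary income: -145.8 + 314.0 + 347.0 = 515.2
Secondary income: 117.6
Current account = 4616.1 + 19.0 + 515.2 + 117.6 = 5267.9
(Excluded from the current account — financial account: inward foreign direct investment in the manufacturing sector 615.3, purchases of foreign government bonds by domestic residents 807.1, borrowing by resident firms from foreign banks 376.0, foreign purchases of equities on the domestic stock exchange 445.1.)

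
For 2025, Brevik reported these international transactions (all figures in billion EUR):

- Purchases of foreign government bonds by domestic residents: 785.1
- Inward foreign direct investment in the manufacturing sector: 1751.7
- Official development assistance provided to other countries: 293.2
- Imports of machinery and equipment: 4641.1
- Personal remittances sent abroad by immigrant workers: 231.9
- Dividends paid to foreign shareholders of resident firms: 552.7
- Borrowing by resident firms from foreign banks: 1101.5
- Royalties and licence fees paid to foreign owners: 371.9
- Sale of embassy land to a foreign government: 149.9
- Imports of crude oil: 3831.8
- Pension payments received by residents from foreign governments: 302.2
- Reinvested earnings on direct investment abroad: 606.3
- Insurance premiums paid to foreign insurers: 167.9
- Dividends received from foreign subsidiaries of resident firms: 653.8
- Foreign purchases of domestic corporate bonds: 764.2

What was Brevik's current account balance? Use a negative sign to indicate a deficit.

-8528.2

Goods: -4641.1 - 3831.8 = -8472.9
Services: -167.9 - 371.9 = -539.8
Primary income: -552.7 + 606.3 + 653.8 = 707.4
Secondary income: -231.9 + 302.2 - 293.2 = -222.9
Current account = (-8472.9) + (-539.8) + 707.4 + (-222.9) = -8528.2
(Excluded from the current account — financial account: purchases of foreign government bonds by domestic residents 785.1, inward foreign direct investment in the manufacturing sector 1751.7, borrowing by resident firms from foreign banks 1101.5, foreign purchases of domestic corporate bonds 764.2; capital account: sale of embassy land to a foreign government 149.9.)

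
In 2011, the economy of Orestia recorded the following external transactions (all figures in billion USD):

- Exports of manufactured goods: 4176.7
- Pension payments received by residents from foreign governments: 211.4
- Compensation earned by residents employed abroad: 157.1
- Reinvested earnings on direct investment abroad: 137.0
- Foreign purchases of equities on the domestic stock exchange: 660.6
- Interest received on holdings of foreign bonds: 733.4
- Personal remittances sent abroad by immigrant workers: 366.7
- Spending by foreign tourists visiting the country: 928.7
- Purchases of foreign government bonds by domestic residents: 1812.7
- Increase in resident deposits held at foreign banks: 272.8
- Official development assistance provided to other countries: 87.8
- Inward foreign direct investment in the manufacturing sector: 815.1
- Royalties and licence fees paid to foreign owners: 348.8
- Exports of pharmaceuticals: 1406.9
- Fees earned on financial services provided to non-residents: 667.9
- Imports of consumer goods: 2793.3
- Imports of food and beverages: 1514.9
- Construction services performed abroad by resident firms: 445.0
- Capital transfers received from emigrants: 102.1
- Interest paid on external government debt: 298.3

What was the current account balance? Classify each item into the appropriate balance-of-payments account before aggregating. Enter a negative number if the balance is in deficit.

Goods: -1514.9 - 2793.3 + 4176.7 + 1406.9 = 1275.4
Services: 928.7 + 445.0 + 667.9 - 348.8 = 1692.8
Primary income: -298.3 + 733.4 + 157.1 + 137.0 = 729.2
Secondary income: -366.7 - 87.8 + 211.4 = -243.1
Current account = 1275.4 + 1692.8 + 729.2 + (-243.1) = 3454.3
(Excluded from the current account — financial account: foreign purchases of equities on the domestic stock exchange 660.6, purchases of foreign government bonds by domestic residents 1812.7, increase in resident deposits held at foreign banks 272.8, inward foreign direct investment in the manufacturing sector 815.1; capital account: capital transfers received from emigrants 102.1.)

3454.3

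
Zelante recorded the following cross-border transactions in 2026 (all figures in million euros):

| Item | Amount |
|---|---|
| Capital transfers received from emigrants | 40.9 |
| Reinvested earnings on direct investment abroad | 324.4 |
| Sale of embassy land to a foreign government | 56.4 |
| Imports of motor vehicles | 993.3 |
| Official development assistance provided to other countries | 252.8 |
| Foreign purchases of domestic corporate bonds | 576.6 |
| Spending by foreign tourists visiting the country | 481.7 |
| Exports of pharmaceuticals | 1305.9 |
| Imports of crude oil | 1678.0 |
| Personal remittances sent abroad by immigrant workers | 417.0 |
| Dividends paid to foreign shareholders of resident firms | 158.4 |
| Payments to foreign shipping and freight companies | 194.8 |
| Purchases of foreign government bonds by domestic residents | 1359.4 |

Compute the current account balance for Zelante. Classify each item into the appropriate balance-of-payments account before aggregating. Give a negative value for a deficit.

Goods: -1678.0 - 993.3 + 1305.9 = -1365.4
Services: -194.8 + 481.7 = 286.9
Primary income: 324.4 - 158.4 = 166.0
Secondary income: -417.0 - 252.8 = -669.8
Current account = (-1365.4) + 286.9 + 166.0 + (-669.8) = -1582.3
(Excluded from the current account — capital account: capital transfers received from emigrants 40.9, sale of embassy land to a foreign government 56.4; financial account: foreign purchases of domestic corporate bonds 576.6, purchases of foreign government bonds by domestic residents 1359.4.)

-1582.3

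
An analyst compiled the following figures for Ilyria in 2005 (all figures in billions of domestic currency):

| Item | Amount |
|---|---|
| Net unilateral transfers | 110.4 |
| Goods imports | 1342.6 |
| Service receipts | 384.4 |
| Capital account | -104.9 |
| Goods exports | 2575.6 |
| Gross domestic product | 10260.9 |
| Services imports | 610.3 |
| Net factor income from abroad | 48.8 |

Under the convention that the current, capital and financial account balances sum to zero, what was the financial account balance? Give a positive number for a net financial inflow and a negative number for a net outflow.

Goods balance = 2575.6 - 1342.6 = 1233.0
Services balance = 384.4 - 610.3 = -225.9
Trade balance (goods + services) = 1233.0 + (-225.9) = 1007.1
Net primary income = 48.8
Net secondary income = 110.4
Current account = 1007.1 + 48.8 + 110.4 = 1166.3
Financial account = -(1166.3 + (-104.9)) = -1061.4

-1061.4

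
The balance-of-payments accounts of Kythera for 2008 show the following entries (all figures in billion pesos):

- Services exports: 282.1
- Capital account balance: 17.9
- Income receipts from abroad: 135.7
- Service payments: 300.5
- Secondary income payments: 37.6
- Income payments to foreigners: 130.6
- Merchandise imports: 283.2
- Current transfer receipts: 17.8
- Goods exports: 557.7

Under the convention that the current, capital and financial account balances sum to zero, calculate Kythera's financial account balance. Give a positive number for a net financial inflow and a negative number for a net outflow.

Goods balance = 557.7 - 283.2 = 274.5
Services balance = 282.1 - 300.5 = -18.4
Trade balance (goods + services) = 274.5 + (-18.4) = 256.1
Net primary income = 135.7 - 130.6 = 5.1
Net secondary income = 17.8 - 37.6 = -19.8
Current account = 256.1 + 5.1 + (-19.8) = 241.4
Financial account = -(241.4 + 17.9) = -259.3

-259.3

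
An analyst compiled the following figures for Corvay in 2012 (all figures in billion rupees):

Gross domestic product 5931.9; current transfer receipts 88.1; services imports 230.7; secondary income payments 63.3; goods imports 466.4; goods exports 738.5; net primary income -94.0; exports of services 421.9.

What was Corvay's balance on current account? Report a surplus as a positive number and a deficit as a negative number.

394.1

Goods balance = 738.5 - 466.4 = 272.1
Services balance = 421.9 - 230.7 = 191.2
Trade balance (goods + services) = 272.1 + 191.2 = 463.3
Net primary income = -94.0
Net secondary income = 88.1 - 63.3 = 24.8
Current account = 463.3 + (-94.0) + 24.8 = 394.1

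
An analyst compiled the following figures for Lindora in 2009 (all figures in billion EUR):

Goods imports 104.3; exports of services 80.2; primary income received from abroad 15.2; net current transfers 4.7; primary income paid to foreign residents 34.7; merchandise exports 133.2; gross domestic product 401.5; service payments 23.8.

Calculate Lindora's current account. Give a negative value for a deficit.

Goods balance = 133.2 - 104.3 = 28.9
Services balance = 80.2 - 23.8 = 56.4
Trade balance (goods + services) = 28.9 + 56.4 = 85.3
Net primary income = 15.2 - 34.7 = -19.5
Net secondary income = 4.7
Current account = 85.3 + (-19.5) + 4.7 = 70.5

70.5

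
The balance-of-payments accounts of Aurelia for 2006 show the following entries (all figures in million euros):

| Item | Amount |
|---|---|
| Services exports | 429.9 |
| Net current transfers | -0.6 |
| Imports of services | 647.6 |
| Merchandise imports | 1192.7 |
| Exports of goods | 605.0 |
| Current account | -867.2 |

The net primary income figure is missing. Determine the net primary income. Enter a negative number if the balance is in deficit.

-61.2

Current account = goods balance + services balance + net primary income + net secondary income
Sum of the known components = -806.0
Net primary income = CA - (known components) = -867.2 - (-806.0) = -61.2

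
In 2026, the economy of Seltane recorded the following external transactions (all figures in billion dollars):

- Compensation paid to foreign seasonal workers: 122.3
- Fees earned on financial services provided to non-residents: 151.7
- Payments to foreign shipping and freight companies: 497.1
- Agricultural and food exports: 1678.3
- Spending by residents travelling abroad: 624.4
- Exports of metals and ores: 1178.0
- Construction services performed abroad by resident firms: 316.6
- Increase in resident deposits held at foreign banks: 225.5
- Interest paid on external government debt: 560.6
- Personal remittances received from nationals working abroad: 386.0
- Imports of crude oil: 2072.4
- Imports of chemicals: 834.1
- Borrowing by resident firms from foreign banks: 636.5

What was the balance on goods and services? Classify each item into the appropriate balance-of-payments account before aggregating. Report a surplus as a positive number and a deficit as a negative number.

-703.4

Goods: -834.1 + 1178.0 - 2072.4 + 1678.3 = -50.2
Services: 316.6 - 497.1 - 624.4 + 151.7 = -653.2
Trade balance = -50.2 + (-653.2) = -703.4
(Excluded from the trade balance — primary income: compensation paid to foreign seasonal workers 122.3, interest paid on external government debt 560.6; financial account: increase in resident deposits held at foreign banks 225.5, borrowing by resident firms from foreign banks 636.5; secondary income: personal remittances received from nationals working abroad 386.0.)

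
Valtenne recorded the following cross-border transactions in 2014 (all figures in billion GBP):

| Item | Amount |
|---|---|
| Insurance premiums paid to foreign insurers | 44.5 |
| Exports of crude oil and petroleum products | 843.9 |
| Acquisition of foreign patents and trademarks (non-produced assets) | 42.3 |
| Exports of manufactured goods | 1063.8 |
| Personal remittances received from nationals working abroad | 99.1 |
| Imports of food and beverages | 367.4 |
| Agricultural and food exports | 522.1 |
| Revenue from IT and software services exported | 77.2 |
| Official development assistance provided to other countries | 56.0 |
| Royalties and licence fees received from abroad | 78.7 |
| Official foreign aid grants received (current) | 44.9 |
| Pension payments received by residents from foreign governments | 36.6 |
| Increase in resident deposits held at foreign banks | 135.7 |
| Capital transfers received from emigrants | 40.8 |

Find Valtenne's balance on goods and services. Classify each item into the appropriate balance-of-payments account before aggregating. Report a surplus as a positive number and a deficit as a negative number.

Goods: 843.9 + 1063.8 + 522.1 - 367.4 = 2062.4
Services: 77.2 + 78.7 - 44.5 = 111.4
Trade balance = 2062.4 + 111.4 = 2173.8
(Excluded from the trade balance — capital account: acquisition of foreign patents and trademarks (non-produced assets) 42.3, capital transfers received from emigrants 40.8; secondary income: personal remittances received from nationals working abroad 99.1, official development assistance provided to other countries 56.0, official foreign aid grants received (current) 44.9, pension payments received by residents from foreign governments 36.6; financial account: increase in resident deposits held at foreign banks 135.7.)

2173.8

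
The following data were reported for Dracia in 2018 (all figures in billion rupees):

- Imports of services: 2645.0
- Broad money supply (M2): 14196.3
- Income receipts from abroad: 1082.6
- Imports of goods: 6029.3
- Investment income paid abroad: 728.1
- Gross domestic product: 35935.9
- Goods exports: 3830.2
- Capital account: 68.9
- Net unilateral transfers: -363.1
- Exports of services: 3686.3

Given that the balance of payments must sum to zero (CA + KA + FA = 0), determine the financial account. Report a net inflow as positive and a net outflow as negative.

1097.5

Goods balance = 3830.2 - 6029.3 = -2199.1
Services balance = 3686.3 - 2645.0 = 1041.3
Trade balance (goods + services) = -2199.1 + 1041.3 = -1157.8
Net primary income = 1082.6 - 728.1 = 354.5
Net secondary income = -363.1
Current account = -1157.8 + 354.5 + (-363.1) = -1166.4
Financial account = -(-1166.4 + 68.9) = 1097.5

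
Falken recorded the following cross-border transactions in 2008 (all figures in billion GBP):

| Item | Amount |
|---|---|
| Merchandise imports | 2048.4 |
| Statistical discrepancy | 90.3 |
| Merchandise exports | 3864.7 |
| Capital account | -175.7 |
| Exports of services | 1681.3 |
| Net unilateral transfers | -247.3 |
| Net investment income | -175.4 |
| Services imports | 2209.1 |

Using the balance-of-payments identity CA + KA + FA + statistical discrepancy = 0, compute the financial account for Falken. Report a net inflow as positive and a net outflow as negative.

-780.4

Goods balance = 3864.7 - 2048.4 = 1816.3
Services balance = 1681.3 - 2209.1 = -527.8
Trade balance (goods + services) = 1816.3 + (-527.8) = 1288.5
Net primary income = -175.4
Net secondary income = -247.3
Current account = 1288.5 + (-175.4) + (-247.3) = 865.8
Financial account = -(865.8 + (-175.7) + 90.3) = -780.4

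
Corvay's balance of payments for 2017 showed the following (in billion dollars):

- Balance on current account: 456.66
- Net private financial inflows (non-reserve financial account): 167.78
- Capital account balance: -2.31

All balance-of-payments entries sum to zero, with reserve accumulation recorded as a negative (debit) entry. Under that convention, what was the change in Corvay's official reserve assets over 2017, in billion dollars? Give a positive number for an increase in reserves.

Official reserve transactions balance = -(456.66 + (-2.31) + 167.78) = -622.13
An accumulation of reserves is recorded as a debit (negative entry), so the change in the stock of reserves is the negative of that balance.
Change in official reserves = -(-622.13) = 622.13

622.13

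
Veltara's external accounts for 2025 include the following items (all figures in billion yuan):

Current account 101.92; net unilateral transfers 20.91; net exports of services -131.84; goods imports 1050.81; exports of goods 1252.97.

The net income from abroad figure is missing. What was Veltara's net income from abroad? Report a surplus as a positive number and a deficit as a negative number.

Current account = goods balance + services balance + net primary income + net secondary income
Sum of the known components = 91.23
Net income from abroad = CA - (known components) = 101.92 - 91.23 = 10.69

10.69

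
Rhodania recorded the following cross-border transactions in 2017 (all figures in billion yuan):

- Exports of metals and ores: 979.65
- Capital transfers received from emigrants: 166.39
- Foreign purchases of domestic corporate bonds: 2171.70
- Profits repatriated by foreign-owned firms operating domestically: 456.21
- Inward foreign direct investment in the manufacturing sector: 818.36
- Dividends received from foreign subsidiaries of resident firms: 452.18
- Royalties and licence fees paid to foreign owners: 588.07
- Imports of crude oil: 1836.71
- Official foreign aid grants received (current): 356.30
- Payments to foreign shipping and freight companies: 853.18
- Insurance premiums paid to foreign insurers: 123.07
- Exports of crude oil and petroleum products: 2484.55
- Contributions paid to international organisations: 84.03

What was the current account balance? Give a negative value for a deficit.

331.41

Goods: 979.65 - 1836.71 + 2484.55 = 1627.49
Services: -588.07 - 123.07 - 853.18 = -1564.32
Primary income: 452.18 - 456.21 = -4.03
Secondary income: -84.03 + 356.30 = 272.27
Current account = 1627.49 + (-1564.32) + (-4.03) + 272.27 = 331.41
(Excluded from the current account — capital account: capital transfers received from emigrants 166.39; financial account: foreign purchases of domestic corporate bonds 2171.70, inward foreign direct investment in the manufacturing sector 818.36.)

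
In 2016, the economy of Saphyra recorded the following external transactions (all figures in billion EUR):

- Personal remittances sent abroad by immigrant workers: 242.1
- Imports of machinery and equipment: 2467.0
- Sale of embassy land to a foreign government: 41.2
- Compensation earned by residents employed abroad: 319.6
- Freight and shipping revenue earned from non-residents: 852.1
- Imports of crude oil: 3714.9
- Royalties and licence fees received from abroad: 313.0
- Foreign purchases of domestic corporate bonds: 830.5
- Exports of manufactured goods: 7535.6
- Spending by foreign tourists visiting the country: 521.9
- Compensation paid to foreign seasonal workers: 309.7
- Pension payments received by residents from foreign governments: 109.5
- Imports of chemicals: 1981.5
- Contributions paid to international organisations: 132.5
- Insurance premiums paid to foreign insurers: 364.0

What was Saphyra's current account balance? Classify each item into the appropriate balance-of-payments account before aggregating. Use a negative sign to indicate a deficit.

Goods: -3714.9 + 7535.6 - 1981.5 - 2467.0 = -627.8
Services: 852.1 - 364.0 + 521.9 + 313.0 = 1323.0
Primary income: 319.6 - 309.7 = 9.9
Secondary income: -132.5 + 109.5 - 242.1 = -265.1
Current account = (-627.8) + 1323.0 + 9.9 + (-265.1) = 440.0
(Excluded from the current account — capital account: sale of embassy land to a foreign government 41.2; financial account: foreign purchases of domestic corporate bonds 830.5.)

440.0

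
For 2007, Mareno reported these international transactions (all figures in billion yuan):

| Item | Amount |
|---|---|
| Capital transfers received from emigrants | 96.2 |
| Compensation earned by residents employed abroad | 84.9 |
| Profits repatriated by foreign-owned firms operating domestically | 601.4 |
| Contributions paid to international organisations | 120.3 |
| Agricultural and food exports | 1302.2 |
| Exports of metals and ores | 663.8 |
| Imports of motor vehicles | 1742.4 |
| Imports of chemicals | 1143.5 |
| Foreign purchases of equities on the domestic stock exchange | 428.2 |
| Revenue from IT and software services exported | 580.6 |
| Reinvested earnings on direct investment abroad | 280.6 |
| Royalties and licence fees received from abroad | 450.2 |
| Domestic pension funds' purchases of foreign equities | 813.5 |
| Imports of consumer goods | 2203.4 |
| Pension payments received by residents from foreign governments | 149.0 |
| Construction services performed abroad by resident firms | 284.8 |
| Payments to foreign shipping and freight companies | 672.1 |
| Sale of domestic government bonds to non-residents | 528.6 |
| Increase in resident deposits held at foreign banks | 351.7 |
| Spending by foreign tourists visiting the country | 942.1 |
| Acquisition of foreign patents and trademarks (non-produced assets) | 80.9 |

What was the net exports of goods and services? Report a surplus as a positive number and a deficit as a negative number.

Goods: 1302.2 - 2203.4 - 1143.5 + 663.8 - 1742.4 = -3123.3
Services: -672.1 + 284.8 + 450.2 + 942.1 + 580.6 = 1585.6
Trade balance = -3123.3 + 1585.6 = -1537.7
(Excluded from the trade balance — capital account: capital transfers received from emigrants 96.2, acquisition of foreign patents and trademarks (non-produced assets) 80.9; primary income: compensation earned by residents employed abroad 84.9, profits repatriated by foreign-owned firms operating domestically 601.4, reinvested earnings on direct investment abroad 280.6; secondary income: contributions paid to international organisations 120.3, pension payments received by residents from foreign governments 149.0; financial account: foreign purchases of equities on the domestic stock exchange 428.2, domestic pension funds' purchases of foreign equities 813.5, sale of domestic government bonds to non-residents 528.6, increase in resident deposits held at foreign banks 351.7.)

-1537.7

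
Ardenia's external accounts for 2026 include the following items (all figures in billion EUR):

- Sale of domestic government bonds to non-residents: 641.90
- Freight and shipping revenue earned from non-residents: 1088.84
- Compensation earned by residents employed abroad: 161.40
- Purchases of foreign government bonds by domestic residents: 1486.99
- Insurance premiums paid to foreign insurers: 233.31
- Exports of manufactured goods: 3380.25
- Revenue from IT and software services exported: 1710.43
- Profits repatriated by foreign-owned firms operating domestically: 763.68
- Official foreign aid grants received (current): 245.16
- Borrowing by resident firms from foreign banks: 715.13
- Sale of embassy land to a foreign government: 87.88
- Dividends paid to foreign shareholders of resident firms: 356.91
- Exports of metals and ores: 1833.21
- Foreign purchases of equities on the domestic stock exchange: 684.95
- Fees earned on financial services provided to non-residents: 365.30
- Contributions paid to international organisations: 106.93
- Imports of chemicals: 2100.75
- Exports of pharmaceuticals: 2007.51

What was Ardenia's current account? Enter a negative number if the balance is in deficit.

7230.52

Goods: 1833.21 + 3380.25 + 2007.51 - 2100.75 = 5120.22
Services: -233.31 + 1088.84 + 365.30 + 1710.43 = 2931.26
Primary income: -356.91 - 763.68 + 161.40 = -959.19
Secondary income: 245.16 - 106.93 = 138.23
Current account = 5120.22 + 2931.26 + (-959.19) + 138.23 = 7230.52
(Excluded from the current account — financial account: sale of domestic government bonds to non-residents 641.90, purchases of foreign government bonds by domestic residents 1486.99, borrowing by resident firms from foreign banks 715.13, foreign purchases of equities on the domestic stock exchange 684.95; capital account: sale of embassy land to a foreign government 87.88.)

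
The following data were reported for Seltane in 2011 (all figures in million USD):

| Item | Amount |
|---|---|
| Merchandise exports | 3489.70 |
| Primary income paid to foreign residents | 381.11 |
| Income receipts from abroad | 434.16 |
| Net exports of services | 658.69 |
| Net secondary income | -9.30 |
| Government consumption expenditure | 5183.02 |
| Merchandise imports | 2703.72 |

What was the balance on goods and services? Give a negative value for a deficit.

1444.67

Goods balance = 3489.70 - 2703.72 = 785.98
Services balance = 658.69
Trade balance (goods + services) = 785.98 + 658.69 = 1444.67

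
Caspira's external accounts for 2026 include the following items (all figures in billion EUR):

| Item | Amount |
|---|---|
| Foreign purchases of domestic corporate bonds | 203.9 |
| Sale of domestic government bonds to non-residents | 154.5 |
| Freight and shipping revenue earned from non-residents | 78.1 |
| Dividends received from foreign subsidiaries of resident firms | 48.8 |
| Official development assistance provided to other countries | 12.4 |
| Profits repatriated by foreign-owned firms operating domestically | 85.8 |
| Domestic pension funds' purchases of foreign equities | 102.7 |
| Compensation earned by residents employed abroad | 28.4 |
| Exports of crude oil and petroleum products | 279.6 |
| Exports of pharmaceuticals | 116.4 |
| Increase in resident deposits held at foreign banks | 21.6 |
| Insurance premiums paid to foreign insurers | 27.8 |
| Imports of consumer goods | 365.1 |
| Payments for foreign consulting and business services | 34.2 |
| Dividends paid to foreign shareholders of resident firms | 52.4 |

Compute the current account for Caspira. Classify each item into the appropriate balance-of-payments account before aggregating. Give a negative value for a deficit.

Goods: -365.1 + 116.4 + 279.6 = 30.9
Services: -27.8 - 34.2 + 78.1 = 16.1
Primary income: 28.4 - 85.8 + 48.8 - 52.4 = -61.0
Secondary income: -12.4
Current account = 30.9 + 16.1 + (-61.0) + (-12.4) = -26.4
(Excluded from the current account — financial account: foreign purchases of domestic corporate bonds 203.9, sale of domestic government bonds to non-residents 154.5, domestic pension funds' purchases of foreign equities 102.7, increase in resident deposits held at foreign banks 21.6.)

-26.4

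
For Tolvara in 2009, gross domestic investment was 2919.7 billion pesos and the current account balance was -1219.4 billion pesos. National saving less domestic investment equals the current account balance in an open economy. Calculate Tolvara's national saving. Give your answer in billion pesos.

S = I + CA = 2919.7 + (-1219.4) = 1700.3

1700.3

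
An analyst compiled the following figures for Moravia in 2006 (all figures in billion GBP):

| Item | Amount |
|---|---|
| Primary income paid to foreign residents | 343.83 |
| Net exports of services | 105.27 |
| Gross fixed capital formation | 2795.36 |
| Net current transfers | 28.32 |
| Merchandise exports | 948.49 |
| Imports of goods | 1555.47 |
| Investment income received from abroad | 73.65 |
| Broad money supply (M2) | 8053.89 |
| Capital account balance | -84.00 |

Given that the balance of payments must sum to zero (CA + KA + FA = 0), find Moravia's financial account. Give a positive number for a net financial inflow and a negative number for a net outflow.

Goods balance = 948.49 - 1555.47 = -606.98
Services balance = 105.27
Trade balance (goods + services) = -606.98 + 105.27 = -501.71
Net primary income = 73.65 - 343.83 = -270.18
Net secondary income = 28.32
Current account = -501.71 + (-270.18) + 28.32 = -743.57
Financial account = -(-743.57 + (-84.00)) = 827.57

827.57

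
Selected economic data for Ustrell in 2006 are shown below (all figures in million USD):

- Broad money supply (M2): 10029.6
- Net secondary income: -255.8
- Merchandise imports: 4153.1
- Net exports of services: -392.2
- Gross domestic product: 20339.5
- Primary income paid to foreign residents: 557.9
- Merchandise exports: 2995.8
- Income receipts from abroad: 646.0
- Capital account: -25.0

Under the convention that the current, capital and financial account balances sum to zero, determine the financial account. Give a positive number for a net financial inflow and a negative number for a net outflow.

1742.2

Goods balance = 2995.8 - 4153.1 = -1157.3
Services balance = -392.2
Trade balance (goods + services) = -1157.3 + (-392.2) = -1549.5
Net primary income = 646.0 - 557.9 = 88.1
Net secondary income = -255.8
Current account = -1549.5 + 88.1 + (-255.8) = -1717.2
Financial account = -(-1717.2 + (-25.0)) = 1742.2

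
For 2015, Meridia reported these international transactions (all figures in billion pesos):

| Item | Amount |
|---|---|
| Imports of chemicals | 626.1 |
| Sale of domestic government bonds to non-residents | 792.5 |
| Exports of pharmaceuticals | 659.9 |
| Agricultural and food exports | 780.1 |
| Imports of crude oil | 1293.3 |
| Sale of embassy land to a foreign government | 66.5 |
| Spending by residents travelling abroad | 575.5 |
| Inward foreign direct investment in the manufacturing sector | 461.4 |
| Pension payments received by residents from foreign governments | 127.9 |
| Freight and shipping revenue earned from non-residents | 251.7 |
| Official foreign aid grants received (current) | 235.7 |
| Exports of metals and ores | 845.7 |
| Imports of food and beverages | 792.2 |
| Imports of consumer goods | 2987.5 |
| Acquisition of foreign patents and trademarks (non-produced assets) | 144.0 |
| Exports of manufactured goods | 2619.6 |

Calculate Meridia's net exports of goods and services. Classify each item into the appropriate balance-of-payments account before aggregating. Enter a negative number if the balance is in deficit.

Goods: 780.1 - 2987.5 + 2619.6 + 845.7 - 626.1 + 659.9 - 792.2 - 1293.3 = -793.8
Services: -575.5 + 251.7 = -323.8
Trade balance = -793.8 + (-323.8) = -1117.6
(Excluded from the trade balance — financial account: sale of domestic government bonds to non-residents 792.5, inward foreign direct investment in the manufacturing sector 461.4; capital account: sale of embassy land to a foreign government 66.5, acquisition of foreign patents and trademarks (non-produced assets) 144.0; secondary income: pension payments received by residents from foreign governments 127.9, official foreign aid grants received (current) 235.7.)

-1117.6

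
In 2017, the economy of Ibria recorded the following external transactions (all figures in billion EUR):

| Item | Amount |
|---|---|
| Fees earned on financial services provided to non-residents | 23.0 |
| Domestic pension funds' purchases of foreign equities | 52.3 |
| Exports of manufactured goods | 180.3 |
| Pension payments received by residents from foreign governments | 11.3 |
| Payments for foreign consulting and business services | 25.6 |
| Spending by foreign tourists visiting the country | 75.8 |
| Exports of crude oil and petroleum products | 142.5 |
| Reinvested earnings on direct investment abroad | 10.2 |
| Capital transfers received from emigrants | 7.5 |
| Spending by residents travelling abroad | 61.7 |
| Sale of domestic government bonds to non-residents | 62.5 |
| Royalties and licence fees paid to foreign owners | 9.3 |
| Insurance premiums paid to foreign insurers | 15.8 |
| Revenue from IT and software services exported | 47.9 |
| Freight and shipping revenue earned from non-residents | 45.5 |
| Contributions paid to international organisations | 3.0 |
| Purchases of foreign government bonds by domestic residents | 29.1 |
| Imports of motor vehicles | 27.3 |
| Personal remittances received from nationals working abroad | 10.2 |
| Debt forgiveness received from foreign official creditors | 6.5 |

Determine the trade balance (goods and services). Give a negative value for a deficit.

375.3

Goods: 142.5 - 27.3 + 180.3 = 295.5
Services: 47.9 - 15.8 + 45.5 - 25.6 + 75.8 - 9.3 - 61.7 + 23.0 = 79.8
Trade balance = 295.5 + 79.8 = 375.3
(Excluded from the trade balance — financial account: domestic pension funds' purchases of foreign equities 52.3, sale of domestic government bonds to non-residents 62.5, purchases of foreign government bonds by domestic residents 29.1; secondary income: pension payments received by residents from foreign governments 11.3, contributions paid to international organisations 3.0, personal remittances received from nationals working abroad 10.2; primary income: reinvested earnings on direct investment abroad 10.2; capital account: capital transfers received from emigrants 7.5, debt forgiveness received from foreign official creditors 6.5.)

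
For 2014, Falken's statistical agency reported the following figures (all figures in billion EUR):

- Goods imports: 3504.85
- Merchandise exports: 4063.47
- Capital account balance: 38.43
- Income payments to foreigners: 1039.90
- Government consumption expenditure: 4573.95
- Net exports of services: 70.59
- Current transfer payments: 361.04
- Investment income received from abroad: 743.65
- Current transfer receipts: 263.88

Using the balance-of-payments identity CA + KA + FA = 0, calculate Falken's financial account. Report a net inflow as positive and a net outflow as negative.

-274.23

Goods balance = 4063.47 - 3504.85 = 558.62
Services balance = 70.59
Trade balance (goods + services) = 558.62 + 70.59 = 629.21
Net primary income = 743.65 - 1039.90 = -296.25
Net secondary income = 263.88 - 361.04 = -97.16
Current account = 629.21 + (-296.25) + (-97.16) = 235.80
Financial account = -(235.80 + 38.43) = -274.23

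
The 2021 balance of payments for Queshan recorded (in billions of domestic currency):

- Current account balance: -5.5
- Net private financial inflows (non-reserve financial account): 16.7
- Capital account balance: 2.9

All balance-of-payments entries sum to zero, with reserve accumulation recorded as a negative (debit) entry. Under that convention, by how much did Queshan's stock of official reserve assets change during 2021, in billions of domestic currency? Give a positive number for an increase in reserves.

Official reserve transactions balance = -((-5.5) + 2.9 + 16.7) = -14.1
An accumulation of reserves is recorded as a debit (negative entry), so the change in the stock of reserves is the negative of that balance.
Change in official reserves = -(-14.1) = 14.1

14.1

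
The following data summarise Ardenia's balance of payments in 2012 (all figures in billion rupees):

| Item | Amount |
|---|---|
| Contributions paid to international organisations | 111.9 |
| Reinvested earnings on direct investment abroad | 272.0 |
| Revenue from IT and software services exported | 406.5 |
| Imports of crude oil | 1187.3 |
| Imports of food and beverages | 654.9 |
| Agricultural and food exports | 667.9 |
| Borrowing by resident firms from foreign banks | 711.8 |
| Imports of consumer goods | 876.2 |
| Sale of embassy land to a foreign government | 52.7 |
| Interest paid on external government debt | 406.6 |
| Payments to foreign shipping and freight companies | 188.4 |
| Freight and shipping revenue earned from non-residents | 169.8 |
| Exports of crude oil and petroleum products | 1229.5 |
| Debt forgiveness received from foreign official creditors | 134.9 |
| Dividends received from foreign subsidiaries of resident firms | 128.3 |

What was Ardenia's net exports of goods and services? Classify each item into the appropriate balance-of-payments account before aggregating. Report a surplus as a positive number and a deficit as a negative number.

Goods: -1187.3 + 667.9 + 1229.5 - 654.9 - 876.2 = -821.0
Services: 169.8 + 406.5 - 188.4 = 387.9
Trade balance = -821.0 + 387.9 = -433.1
(Excluded from the trade balance — secondary income: contributions paid to international organisations 111.9; primary income: reinvested earnings on direct investment abroad 272.0, interest paid on external government debt 406.6, dividends received from foreign subsidiaries of resident firms 128.3; financial account: borrowing by resident firms from foreign banks 711.8; capital account: sale of embassy land to a foreign government 52.7, debt forgiveness received from foreign official creditors 134.9.)

-433.1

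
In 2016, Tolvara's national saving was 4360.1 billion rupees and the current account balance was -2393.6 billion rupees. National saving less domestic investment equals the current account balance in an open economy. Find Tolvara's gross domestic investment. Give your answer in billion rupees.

S - I = CA (net lending to the rest of the world).
I = S - CA = 4360.1 - (-2393.6) = 6753.7

6753.7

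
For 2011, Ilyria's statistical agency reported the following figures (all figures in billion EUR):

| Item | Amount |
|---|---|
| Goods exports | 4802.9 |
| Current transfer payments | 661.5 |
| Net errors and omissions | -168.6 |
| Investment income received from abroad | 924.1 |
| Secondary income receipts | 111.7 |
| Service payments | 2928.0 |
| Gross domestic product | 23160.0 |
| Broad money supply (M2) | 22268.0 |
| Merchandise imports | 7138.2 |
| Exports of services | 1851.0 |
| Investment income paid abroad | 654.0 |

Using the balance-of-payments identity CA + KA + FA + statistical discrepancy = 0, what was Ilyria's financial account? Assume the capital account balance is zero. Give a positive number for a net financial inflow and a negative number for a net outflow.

Goods balance = 4802.9 - 7138.2 = -2335.3
Services balance = 1851.0 - 2928.0 = -1077.0
Trade balance (goods + services) = -2335.3 + (-1077.0) = -3412.3
Net primary income = 924.1 - 654.0 = 270.1
Net secondary income = 111.7 - 661.5 = -549.8
Current account = -3412.3 + 270.1 + (-549.8) = -3692.0
Financial account = -(-3692.0 + (-168.6)) = 3860.6

3860.6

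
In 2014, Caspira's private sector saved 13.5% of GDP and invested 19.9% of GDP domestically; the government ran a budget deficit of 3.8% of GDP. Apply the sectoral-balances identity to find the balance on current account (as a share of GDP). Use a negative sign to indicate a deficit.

By the sectoral-balances identity, CA = (S_private - I) + (T - G).
Private balance = 13.5 - 19.9 = -6.4
Government balance (T - G) = -3.8
CA = -6.4 + (-3.8) = -10.2

-10.2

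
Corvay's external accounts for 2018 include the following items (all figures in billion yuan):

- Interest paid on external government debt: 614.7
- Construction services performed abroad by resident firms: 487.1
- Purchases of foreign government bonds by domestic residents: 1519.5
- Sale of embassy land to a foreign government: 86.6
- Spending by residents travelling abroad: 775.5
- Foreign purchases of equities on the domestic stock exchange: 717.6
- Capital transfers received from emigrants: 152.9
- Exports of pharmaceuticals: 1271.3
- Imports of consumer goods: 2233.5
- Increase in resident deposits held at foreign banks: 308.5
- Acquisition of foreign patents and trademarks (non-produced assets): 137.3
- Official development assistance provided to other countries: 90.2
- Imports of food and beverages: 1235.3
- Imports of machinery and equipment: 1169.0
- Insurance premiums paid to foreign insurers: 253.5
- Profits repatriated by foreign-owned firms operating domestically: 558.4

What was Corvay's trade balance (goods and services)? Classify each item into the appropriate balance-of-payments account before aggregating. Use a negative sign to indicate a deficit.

Goods: -2233.5 + 1271.3 - 1169.0 - 1235.3 = -3366.5
Services: -775.5 + 487.1 - 253.5 = -541.9
Trade balance = -3366.5 + (-541.9) = -3908.4
(Excluded from the trade balance — primary income: interest paid on external government debt 614.7, profits repatriated by foreign-owned firms operating domestically 558.4; financial account: purchases of foreign government bonds by domestic residents 1519.5, foreign purchases of equities on the domestic stock exchange 717.6, increase in resident deposits held at foreign banks 308.5; capital account: sale of embassy land to a foreign government 86.6, capital transfers received from emigrants 152.9, acquisition of foreign patents and trademarks (non-produced assets) 137.3; secondary income: official development assistance provided to other countries 90.2.)

-3908.4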